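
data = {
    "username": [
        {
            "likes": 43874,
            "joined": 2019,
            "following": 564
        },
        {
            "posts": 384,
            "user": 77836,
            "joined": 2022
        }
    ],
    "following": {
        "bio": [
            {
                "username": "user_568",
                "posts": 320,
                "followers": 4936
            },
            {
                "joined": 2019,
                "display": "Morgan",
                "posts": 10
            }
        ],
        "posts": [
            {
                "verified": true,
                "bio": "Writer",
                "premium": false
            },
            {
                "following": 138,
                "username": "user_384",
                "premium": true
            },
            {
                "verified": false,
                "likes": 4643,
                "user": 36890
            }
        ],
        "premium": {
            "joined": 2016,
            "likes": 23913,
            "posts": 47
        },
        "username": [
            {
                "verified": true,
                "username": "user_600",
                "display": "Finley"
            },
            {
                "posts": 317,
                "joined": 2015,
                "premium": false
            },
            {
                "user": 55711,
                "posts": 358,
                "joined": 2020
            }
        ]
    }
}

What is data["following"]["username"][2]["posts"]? 358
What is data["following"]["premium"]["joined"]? 2016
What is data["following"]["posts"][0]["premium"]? False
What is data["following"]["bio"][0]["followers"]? 4936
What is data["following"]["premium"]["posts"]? 47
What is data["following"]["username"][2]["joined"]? 2020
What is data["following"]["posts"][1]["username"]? "user_384"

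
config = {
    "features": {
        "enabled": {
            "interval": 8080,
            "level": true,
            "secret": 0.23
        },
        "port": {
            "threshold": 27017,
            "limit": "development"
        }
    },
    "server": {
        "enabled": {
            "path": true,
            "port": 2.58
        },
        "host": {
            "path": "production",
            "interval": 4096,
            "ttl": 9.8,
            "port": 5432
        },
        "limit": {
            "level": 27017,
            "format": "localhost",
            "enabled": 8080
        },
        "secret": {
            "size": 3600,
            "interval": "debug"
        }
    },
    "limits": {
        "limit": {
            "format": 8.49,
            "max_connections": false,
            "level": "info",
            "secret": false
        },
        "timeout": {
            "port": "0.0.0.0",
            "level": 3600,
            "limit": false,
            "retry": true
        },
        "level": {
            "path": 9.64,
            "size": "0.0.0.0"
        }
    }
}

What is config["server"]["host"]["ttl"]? 9.8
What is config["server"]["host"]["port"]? 5432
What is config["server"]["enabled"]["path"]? True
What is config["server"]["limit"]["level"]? 27017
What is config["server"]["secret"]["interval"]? "debug"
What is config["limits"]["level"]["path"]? 9.64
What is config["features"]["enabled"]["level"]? True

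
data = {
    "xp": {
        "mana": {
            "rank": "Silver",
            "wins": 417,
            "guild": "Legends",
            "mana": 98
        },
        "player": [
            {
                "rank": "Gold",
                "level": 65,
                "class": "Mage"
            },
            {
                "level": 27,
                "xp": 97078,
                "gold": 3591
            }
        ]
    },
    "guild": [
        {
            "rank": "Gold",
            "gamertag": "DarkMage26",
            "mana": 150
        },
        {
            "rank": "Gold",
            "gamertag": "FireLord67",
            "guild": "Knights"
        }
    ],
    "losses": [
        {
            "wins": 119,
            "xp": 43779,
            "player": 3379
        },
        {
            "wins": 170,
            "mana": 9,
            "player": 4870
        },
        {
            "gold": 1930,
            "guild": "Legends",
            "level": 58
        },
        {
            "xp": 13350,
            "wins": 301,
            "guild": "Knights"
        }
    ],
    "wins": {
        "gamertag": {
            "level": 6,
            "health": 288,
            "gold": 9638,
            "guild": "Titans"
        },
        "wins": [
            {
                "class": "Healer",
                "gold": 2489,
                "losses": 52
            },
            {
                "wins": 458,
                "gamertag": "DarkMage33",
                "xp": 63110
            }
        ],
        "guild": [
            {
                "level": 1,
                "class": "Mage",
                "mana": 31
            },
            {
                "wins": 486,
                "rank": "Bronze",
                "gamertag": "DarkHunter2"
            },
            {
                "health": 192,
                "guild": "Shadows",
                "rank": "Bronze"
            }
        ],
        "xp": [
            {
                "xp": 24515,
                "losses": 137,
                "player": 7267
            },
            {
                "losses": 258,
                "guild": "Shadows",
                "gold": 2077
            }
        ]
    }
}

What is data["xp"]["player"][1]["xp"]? 97078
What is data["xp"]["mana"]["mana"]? 98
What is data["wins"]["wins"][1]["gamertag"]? "DarkMage33"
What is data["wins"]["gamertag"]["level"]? 6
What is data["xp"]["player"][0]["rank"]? "Gold"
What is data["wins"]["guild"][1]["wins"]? 486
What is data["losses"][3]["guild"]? "Knights"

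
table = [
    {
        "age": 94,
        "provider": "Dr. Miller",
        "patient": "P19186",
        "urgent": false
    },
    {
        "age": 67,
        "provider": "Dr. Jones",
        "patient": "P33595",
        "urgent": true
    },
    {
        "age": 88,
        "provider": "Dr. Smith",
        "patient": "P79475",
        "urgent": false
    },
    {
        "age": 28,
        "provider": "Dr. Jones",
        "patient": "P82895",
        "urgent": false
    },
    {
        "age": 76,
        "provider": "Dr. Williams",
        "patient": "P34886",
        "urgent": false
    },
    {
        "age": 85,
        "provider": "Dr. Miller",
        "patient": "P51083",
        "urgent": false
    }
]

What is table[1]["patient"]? "P33595"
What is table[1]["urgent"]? True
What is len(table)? 6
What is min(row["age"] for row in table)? 28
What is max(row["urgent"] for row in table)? True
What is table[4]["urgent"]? False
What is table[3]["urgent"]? False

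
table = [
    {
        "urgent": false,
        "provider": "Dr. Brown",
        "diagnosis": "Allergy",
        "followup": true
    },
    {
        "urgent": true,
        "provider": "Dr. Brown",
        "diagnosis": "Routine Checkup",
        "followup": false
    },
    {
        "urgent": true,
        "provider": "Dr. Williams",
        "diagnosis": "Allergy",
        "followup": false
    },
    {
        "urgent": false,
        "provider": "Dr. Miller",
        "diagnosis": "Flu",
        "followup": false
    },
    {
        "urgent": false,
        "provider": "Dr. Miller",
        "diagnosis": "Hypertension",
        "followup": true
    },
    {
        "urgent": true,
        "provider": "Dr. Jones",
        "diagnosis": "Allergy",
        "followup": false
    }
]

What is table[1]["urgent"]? True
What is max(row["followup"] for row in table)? True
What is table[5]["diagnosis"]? "Allergy"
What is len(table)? 6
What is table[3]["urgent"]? False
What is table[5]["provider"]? "Dr. Jones"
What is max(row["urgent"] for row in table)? True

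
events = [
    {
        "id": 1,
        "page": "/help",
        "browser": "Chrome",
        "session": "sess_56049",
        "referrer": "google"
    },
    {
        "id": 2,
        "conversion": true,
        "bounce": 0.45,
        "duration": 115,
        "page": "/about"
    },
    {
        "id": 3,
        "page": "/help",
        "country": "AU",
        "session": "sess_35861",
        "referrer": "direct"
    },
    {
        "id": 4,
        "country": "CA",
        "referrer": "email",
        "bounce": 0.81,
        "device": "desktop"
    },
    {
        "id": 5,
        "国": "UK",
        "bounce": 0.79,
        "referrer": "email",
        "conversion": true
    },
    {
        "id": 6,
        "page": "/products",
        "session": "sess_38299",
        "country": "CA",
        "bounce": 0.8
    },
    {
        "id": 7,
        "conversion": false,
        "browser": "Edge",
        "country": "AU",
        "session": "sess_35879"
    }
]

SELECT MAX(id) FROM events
7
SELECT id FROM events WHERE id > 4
[5, 6, 7]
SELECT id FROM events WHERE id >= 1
[1, 2, 3, 4, 5, 6, 7]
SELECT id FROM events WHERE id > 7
[]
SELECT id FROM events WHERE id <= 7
[1, 2, 3, 4, 5, 6, 7]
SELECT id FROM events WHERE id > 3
[4, 5, 6, 7]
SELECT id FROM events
[1, 2, 3, 4, 5, 6, 7]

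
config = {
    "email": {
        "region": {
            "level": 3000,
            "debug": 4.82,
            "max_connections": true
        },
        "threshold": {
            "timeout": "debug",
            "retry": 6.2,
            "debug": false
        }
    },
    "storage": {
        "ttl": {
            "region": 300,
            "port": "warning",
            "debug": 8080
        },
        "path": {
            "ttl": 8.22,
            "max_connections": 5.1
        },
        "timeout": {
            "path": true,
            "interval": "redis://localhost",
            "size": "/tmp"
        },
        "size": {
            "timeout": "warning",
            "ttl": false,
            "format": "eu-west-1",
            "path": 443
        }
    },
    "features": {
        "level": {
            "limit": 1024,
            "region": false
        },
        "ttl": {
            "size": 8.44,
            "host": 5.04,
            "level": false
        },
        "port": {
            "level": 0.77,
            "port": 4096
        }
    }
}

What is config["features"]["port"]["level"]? 0.77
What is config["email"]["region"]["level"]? 3000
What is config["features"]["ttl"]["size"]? 8.44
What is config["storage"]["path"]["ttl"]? 8.22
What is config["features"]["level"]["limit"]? 1024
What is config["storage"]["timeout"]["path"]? True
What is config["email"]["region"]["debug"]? 4.82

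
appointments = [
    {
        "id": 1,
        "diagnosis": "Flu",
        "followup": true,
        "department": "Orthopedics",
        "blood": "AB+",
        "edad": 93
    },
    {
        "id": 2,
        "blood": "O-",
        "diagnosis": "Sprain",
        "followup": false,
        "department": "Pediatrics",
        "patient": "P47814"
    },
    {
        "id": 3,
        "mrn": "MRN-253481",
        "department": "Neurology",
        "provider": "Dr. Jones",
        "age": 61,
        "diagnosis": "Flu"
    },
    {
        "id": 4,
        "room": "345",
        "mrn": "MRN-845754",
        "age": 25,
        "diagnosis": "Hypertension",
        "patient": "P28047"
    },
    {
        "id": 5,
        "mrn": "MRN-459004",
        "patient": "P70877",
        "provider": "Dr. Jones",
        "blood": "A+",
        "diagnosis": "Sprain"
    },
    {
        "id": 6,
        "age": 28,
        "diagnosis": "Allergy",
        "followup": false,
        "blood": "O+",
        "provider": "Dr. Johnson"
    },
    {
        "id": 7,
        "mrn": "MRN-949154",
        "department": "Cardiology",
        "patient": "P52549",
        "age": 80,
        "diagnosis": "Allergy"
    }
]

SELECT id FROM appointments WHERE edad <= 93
[1]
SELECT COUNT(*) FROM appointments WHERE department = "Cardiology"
1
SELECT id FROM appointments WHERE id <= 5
[1, 2, 3, 4, 5]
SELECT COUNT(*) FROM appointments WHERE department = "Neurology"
1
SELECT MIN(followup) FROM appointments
False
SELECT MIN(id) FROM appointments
1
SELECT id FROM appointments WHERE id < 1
[]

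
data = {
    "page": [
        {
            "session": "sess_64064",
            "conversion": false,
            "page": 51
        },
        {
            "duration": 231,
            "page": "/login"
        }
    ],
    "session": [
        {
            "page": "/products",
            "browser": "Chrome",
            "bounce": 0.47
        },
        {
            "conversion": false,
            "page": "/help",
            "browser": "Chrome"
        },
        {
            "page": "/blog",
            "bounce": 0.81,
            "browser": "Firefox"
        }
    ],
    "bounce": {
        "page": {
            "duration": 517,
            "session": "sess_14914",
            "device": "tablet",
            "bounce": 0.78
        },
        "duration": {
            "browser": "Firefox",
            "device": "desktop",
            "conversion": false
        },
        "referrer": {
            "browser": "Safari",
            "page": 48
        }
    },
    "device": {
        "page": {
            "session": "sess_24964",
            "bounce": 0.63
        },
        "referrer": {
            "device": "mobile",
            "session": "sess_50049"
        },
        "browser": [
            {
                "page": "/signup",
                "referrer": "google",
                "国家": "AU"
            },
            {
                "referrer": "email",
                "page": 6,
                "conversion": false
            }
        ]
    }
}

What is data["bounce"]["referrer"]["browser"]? "Safari"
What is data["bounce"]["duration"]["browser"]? "Firefox"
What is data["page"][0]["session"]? "sess_64064"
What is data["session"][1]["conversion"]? False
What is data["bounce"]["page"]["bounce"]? 0.78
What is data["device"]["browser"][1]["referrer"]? "email"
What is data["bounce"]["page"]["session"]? "sess_14914"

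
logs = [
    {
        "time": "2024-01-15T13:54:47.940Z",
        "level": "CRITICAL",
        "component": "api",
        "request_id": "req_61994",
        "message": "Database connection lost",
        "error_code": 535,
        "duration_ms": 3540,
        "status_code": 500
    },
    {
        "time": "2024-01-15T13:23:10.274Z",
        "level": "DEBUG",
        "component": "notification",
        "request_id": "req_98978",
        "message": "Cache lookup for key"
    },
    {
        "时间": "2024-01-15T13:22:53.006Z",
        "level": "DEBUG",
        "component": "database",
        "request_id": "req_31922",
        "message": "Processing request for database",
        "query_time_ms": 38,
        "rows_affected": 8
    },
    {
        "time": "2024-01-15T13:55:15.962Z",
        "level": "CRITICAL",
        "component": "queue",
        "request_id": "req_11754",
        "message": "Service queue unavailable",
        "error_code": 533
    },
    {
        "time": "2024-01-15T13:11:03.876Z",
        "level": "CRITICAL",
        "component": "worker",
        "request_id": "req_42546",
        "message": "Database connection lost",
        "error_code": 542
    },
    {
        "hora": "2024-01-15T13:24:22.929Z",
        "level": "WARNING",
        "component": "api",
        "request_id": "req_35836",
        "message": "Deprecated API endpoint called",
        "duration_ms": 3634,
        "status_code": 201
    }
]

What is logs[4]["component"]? "worker"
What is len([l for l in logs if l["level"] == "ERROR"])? 0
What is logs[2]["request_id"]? "req_31922"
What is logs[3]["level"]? "CRITICAL"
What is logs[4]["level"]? "CRITICAL"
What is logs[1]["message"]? "Cache lookup for key"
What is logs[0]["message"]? "Database connection lost"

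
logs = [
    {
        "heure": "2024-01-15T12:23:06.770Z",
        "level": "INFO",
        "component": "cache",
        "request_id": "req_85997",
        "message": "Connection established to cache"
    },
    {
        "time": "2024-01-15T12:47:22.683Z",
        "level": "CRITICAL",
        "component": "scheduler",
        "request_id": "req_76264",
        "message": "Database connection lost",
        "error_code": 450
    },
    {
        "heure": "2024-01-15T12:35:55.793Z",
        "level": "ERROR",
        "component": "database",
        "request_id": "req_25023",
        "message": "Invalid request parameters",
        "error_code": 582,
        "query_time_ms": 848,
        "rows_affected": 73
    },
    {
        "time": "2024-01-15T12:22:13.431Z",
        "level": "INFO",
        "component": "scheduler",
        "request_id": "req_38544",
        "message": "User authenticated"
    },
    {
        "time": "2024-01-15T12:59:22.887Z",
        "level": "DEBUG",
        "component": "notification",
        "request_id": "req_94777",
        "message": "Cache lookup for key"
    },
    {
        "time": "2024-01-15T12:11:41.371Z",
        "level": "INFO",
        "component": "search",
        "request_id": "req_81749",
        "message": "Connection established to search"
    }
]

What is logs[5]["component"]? "search"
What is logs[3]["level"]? "INFO"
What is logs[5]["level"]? "INFO"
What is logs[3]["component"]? "scheduler"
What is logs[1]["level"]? "CRITICAL"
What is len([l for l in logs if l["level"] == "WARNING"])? 0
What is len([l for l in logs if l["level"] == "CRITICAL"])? 1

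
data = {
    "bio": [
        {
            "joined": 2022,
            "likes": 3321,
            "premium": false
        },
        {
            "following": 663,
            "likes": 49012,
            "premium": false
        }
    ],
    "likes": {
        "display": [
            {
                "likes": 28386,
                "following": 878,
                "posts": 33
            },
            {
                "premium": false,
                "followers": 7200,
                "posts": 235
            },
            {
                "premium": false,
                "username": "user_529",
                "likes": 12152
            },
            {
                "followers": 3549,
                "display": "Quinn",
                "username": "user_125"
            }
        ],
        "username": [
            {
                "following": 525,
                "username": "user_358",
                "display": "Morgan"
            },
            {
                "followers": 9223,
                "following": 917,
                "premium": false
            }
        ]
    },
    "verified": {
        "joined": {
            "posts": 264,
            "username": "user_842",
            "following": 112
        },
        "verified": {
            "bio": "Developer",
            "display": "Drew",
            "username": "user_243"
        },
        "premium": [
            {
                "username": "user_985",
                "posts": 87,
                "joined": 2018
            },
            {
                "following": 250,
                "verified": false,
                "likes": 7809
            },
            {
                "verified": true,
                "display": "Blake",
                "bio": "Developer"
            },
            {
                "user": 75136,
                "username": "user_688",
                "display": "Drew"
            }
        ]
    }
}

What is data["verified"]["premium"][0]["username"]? "user_985"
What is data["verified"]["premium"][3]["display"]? "Drew"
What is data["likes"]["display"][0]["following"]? 878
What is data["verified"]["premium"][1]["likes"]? 7809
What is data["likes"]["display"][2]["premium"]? False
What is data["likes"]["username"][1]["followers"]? 9223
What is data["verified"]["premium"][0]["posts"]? 87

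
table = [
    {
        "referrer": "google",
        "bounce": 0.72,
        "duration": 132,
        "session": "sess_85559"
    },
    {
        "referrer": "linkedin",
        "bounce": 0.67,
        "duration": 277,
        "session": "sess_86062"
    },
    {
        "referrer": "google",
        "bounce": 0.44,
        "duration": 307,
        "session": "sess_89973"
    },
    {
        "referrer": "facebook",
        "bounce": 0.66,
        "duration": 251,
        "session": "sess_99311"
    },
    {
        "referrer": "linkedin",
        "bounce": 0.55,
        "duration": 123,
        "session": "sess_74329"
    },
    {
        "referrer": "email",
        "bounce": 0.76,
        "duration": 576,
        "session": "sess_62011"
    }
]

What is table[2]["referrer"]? "google"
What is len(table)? 6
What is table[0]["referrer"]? "google"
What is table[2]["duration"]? 307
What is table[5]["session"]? "sess_62011"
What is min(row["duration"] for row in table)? 123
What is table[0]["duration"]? 132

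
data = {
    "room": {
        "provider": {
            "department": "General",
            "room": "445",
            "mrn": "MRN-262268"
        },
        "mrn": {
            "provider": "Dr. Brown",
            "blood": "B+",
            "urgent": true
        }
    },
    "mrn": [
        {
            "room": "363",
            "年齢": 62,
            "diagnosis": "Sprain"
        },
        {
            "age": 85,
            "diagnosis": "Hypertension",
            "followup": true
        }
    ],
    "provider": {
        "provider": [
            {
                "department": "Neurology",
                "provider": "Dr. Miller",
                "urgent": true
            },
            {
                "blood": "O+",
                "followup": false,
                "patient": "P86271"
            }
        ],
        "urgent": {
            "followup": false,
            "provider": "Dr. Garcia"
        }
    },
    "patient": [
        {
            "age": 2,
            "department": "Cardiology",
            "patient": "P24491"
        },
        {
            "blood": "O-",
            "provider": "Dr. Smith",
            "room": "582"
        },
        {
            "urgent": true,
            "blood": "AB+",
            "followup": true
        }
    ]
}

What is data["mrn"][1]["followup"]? True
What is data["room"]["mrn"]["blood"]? "B+"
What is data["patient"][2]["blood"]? "AB+"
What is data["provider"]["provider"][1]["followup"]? False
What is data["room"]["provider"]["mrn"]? "MRN-262268"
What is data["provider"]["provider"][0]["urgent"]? True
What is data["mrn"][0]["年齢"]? 62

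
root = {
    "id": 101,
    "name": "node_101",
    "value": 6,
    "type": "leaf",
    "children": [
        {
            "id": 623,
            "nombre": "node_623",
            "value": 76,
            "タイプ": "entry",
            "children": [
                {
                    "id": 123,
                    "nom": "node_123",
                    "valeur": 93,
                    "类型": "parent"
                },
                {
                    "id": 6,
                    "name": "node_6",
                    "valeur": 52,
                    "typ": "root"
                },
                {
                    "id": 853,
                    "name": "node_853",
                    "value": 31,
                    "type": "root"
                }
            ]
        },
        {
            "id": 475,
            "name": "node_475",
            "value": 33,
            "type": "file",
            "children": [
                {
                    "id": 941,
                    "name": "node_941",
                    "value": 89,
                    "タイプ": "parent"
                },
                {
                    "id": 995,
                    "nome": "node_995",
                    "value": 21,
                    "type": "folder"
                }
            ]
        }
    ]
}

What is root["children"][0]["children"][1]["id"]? 6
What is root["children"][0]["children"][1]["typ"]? "root"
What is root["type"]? "leaf"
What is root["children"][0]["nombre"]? "node_623"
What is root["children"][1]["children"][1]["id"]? 995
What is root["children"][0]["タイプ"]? "entry"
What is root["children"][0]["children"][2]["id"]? 853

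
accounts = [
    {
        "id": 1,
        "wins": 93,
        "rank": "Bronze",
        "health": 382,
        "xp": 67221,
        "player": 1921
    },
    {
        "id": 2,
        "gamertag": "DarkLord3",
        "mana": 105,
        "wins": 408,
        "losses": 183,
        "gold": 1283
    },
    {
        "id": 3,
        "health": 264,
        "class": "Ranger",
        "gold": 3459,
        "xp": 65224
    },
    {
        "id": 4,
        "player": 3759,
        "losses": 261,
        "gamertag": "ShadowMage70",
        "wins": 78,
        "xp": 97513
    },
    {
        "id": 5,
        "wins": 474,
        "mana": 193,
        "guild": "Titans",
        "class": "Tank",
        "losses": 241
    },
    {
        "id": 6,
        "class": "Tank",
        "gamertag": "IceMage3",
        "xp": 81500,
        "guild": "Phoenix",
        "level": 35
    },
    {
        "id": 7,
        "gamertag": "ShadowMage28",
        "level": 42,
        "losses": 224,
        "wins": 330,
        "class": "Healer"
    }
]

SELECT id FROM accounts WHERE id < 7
[1, 2, 3, 4, 5, 6]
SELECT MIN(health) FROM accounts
264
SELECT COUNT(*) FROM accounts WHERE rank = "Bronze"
1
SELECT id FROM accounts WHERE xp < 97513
[1, 3, 6]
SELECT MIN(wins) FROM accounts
78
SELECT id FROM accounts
[1, 2, 3, 4, 5, 6, 7]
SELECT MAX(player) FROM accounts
3759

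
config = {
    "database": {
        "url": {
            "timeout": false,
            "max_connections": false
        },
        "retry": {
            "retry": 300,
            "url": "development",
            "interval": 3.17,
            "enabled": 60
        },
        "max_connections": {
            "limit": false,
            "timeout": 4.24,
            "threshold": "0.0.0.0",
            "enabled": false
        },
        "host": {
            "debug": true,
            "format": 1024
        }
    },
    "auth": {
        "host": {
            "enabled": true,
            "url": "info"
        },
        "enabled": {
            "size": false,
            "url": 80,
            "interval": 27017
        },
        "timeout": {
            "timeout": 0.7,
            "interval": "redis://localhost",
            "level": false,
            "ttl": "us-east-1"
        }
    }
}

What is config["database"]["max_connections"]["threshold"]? "0.0.0.0"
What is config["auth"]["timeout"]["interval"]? "redis://localhost"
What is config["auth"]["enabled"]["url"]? 80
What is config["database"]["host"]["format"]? 1024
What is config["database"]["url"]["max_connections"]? False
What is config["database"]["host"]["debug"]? True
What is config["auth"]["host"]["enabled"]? True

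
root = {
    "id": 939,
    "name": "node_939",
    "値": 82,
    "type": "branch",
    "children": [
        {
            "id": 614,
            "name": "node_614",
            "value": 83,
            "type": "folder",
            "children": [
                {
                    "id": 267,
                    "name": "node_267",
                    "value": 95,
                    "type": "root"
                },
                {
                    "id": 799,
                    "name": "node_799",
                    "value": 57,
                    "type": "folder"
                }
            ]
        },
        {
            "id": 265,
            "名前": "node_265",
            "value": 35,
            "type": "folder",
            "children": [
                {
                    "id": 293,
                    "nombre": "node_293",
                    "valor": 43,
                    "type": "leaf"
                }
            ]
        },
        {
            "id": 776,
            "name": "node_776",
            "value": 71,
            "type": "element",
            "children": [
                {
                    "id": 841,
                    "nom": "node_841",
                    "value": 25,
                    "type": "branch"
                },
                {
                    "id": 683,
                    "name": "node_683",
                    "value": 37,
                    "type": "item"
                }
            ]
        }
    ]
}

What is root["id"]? 939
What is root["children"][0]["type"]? "folder"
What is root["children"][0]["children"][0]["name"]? "node_267"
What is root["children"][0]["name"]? "node_614"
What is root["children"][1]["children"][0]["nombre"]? "node_293"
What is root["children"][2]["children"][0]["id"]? 841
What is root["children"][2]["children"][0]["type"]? "branch"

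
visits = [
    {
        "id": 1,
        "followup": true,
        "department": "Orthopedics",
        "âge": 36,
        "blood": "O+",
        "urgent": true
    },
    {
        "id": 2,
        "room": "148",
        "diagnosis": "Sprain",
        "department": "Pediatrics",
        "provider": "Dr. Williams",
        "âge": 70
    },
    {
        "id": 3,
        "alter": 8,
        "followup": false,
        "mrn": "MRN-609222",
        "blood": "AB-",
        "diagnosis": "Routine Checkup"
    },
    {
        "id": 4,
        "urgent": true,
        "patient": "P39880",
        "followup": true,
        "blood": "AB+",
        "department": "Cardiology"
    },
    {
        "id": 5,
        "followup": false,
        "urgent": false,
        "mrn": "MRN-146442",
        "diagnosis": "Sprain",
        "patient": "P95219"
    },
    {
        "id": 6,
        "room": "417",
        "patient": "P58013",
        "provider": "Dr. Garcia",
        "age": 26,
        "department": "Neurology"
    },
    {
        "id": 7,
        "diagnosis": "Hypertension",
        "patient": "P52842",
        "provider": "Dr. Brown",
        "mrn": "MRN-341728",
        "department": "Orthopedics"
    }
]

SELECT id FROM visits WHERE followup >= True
[1, 4]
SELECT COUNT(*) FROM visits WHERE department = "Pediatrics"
1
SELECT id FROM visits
[1, 2, 3, 4, 5, 6, 7]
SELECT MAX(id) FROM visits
7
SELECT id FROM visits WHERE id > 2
[3, 4, 5, 6, 7]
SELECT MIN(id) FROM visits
1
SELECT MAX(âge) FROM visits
70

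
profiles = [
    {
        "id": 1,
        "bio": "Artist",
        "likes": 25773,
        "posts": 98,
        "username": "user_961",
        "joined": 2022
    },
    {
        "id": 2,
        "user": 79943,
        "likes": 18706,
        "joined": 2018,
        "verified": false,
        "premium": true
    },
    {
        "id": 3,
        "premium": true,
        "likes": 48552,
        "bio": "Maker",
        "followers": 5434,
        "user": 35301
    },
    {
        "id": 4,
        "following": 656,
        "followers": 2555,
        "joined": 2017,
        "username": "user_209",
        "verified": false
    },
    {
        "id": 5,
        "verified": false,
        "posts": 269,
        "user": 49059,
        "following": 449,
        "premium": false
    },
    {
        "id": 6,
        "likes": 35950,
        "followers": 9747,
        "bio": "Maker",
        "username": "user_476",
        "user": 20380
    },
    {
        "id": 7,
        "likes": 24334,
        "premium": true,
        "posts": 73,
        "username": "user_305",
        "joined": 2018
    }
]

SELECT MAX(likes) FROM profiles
48552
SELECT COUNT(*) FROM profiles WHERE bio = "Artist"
1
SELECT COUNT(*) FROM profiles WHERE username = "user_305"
1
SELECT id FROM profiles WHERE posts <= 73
[7]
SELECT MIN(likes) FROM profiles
18706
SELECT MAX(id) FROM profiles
7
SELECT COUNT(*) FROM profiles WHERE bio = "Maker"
2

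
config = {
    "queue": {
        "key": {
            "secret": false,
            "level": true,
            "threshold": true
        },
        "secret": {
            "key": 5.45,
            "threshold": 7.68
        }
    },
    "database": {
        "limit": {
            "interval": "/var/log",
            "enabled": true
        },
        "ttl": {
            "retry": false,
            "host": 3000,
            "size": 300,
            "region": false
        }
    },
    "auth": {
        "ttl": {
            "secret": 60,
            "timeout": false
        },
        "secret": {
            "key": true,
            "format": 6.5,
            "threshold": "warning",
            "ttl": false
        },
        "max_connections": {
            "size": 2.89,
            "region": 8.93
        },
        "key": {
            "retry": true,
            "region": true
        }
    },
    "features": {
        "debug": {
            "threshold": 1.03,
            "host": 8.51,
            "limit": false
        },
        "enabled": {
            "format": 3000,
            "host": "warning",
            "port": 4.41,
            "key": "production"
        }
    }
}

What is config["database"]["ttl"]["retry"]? False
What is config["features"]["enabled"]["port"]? 4.41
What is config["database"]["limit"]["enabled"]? True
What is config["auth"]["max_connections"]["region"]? 8.93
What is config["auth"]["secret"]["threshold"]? "warning"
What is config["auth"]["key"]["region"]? True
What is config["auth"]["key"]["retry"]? True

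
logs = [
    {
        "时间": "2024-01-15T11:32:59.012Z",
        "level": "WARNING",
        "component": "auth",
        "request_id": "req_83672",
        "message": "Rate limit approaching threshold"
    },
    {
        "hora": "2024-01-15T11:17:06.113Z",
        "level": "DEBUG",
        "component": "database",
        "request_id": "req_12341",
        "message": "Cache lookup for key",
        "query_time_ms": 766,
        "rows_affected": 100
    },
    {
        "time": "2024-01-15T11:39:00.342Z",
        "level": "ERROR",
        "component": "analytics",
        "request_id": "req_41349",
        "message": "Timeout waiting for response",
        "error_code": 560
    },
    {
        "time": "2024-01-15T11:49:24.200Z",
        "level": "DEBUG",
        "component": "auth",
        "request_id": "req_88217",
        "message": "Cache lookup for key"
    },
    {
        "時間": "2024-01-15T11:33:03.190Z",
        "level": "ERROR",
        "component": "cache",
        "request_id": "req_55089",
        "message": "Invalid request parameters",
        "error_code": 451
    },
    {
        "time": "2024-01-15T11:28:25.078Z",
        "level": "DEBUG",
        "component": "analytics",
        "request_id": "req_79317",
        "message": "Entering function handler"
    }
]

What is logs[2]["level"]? "ERROR"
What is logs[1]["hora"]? "2024-01-15T11:17:06.113Z"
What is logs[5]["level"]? "DEBUG"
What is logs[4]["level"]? "ERROR"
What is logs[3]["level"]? "DEBUG"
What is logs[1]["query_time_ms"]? 766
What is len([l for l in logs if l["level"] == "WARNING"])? 1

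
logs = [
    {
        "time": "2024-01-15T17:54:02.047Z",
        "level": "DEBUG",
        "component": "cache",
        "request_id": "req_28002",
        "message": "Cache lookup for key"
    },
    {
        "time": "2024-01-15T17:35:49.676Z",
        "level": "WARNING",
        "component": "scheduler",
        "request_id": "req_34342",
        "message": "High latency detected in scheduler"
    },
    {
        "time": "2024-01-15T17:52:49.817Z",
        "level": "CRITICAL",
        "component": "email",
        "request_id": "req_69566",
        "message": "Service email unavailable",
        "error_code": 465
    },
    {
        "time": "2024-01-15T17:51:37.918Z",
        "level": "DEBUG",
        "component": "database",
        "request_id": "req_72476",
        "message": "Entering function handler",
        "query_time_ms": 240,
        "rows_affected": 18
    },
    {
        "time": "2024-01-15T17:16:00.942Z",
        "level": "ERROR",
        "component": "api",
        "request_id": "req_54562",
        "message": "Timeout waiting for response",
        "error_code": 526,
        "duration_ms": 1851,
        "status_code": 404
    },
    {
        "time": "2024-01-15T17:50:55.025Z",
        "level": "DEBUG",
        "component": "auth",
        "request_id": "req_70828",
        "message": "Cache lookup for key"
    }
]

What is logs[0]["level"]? "DEBUG"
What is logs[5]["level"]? "DEBUG"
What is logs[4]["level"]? "ERROR"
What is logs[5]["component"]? "auth"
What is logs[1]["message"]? "High latency detected in scheduler"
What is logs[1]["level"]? "WARNING"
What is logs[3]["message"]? "Entering function handler"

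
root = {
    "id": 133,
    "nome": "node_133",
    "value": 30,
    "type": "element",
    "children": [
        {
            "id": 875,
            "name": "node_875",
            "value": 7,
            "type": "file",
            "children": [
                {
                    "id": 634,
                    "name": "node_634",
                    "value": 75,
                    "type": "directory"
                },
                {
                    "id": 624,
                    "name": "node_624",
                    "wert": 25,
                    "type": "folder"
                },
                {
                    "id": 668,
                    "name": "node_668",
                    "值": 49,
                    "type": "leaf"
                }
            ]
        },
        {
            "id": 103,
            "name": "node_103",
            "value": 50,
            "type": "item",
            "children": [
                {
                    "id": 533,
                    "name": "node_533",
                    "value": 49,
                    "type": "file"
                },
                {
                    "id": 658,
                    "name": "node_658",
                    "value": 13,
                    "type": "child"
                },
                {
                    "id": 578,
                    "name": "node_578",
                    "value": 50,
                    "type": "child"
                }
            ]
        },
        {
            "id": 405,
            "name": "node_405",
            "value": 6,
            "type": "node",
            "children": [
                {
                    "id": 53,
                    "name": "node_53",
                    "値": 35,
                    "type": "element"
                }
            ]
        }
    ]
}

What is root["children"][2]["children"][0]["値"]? 35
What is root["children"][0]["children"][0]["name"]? "node_634"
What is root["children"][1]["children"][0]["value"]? 49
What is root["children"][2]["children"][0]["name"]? "node_53"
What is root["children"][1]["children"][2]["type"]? "child"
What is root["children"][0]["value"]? 7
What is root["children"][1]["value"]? 50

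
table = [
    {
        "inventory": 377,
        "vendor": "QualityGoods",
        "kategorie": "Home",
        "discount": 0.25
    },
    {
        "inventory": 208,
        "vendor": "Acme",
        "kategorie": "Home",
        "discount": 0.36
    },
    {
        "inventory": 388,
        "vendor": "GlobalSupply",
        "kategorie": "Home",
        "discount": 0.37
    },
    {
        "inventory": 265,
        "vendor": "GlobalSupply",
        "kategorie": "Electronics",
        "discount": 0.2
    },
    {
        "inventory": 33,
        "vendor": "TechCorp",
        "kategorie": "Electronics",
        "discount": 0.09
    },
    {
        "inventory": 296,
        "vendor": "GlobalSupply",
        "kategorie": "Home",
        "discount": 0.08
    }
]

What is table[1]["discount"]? 0.36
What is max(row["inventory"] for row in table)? 388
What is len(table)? 6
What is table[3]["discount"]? 0.2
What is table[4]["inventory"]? 33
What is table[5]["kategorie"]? "Home"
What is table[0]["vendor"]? "QualityGoods"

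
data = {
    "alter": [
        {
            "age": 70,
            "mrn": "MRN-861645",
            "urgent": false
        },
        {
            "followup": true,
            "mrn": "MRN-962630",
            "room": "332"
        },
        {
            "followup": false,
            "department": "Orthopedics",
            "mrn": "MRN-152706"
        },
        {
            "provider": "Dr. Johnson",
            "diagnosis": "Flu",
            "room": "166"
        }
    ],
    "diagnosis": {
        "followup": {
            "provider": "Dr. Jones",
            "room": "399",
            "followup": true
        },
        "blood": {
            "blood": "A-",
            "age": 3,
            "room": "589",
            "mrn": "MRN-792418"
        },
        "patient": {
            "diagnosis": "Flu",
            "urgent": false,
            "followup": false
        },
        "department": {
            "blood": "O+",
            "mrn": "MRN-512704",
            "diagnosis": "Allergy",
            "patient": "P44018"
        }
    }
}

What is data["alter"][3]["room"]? "166"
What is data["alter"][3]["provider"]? "Dr. Johnson"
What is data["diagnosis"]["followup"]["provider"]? "Dr. Jones"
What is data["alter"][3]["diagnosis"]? "Flu"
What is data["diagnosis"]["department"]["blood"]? "O+"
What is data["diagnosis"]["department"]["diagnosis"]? "Allergy"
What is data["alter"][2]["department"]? "Orthopedics"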